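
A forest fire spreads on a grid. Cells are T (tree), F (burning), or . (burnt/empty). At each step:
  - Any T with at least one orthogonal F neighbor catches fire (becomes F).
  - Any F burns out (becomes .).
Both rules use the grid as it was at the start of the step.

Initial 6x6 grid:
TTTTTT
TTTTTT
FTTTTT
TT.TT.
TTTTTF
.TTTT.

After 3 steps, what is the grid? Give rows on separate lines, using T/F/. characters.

Step 1: 4 trees catch fire, 2 burn out
  TTTTTT
  FTTTTT
  .FTTTT
  FT.TT.
  TTTTF.
  .TTTT.
Step 2: 8 trees catch fire, 4 burn out
  FTTTTT
  .FTTTT
  ..FTTT
  .F.TF.
  FTTF..
  .TTTF.
Step 3: 8 trees catch fire, 8 burn out
  .FTTTT
  ..FTTT
  ...FFT
  ...F..
  .FF...
  .TTF..

.FTTTT
..FTTT
...FFT
...F..
.FF...
.TTF..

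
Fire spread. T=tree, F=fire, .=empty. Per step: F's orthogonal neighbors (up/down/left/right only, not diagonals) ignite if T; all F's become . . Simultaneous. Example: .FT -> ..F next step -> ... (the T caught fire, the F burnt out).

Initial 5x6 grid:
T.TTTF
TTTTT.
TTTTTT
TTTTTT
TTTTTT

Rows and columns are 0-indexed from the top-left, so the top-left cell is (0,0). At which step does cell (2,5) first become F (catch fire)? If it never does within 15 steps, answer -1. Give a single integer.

Step 1: cell (2,5)='T' (+1 fires, +1 burnt)
Step 2: cell (2,5)='T' (+2 fires, +1 burnt)
Step 3: cell (2,5)='T' (+3 fires, +2 burnt)
Step 4: cell (2,5)='F' (+4 fires, +3 burnt)
  -> target ignites at step 4
Step 5: cell (2,5)='.' (+5 fires, +4 burnt)
Step 6: cell (2,5)='.' (+5 fires, +5 burnt)
Step 7: cell (2,5)='.' (+4 fires, +5 burnt)
Step 8: cell (2,5)='.' (+2 fires, +4 burnt)
Step 9: cell (2,5)='.' (+1 fires, +2 burnt)
Step 10: cell (2,5)='.' (+0 fires, +1 burnt)
  fire out at step 10

4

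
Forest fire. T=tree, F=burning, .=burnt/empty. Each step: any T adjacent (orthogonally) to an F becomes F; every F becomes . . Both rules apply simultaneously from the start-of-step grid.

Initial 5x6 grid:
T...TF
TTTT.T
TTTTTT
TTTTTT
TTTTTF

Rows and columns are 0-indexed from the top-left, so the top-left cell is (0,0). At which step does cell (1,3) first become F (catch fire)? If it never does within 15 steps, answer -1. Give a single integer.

Step 1: cell (1,3)='T' (+4 fires, +2 burnt)
Step 2: cell (1,3)='T' (+3 fires, +4 burnt)
Step 3: cell (1,3)='T' (+3 fires, +3 burnt)
Step 4: cell (1,3)='T' (+3 fires, +3 burnt)
Step 5: cell (1,3)='F' (+4 fires, +3 burnt)
  -> target ignites at step 5
Step 6: cell (1,3)='.' (+3 fires, +4 burnt)
Step 7: cell (1,3)='.' (+2 fires, +3 burnt)
Step 8: cell (1,3)='.' (+1 fires, +2 burnt)
Step 9: cell (1,3)='.' (+1 fires, +1 burnt)
Step 10: cell (1,3)='.' (+0 fires, +1 burnt)
  fire out at step 10

5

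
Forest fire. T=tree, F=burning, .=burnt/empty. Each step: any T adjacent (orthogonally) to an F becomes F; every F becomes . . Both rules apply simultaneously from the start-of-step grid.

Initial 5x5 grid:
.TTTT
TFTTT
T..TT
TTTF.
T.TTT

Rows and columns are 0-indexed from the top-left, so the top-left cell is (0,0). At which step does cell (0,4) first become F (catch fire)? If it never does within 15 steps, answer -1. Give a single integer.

Step 1: cell (0,4)='T' (+6 fires, +2 burnt)
Step 2: cell (0,4)='T' (+7 fires, +6 burnt)
Step 3: cell (0,4)='T' (+3 fires, +7 burnt)
Step 4: cell (0,4)='F' (+2 fires, +3 burnt)
  -> target ignites at step 4
Step 5: cell (0,4)='.' (+0 fires, +2 burnt)
  fire out at step 5

4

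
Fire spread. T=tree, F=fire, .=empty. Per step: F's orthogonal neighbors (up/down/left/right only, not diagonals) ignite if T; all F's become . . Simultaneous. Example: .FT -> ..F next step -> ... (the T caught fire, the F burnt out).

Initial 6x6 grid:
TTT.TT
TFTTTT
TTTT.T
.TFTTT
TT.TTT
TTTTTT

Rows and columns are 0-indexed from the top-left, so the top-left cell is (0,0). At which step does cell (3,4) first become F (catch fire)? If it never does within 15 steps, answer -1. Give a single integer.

Step 1: cell (3,4)='T' (+7 fires, +2 burnt)
Step 2: cell (3,4)='F' (+8 fires, +7 burnt)
  -> target ignites at step 2
Step 3: cell (3,4)='.' (+6 fires, +8 burnt)
Step 4: cell (3,4)='.' (+7 fires, +6 burnt)
Step 5: cell (3,4)='.' (+2 fires, +7 burnt)
Step 6: cell (3,4)='.' (+0 fires, +2 burnt)
  fire out at step 6

2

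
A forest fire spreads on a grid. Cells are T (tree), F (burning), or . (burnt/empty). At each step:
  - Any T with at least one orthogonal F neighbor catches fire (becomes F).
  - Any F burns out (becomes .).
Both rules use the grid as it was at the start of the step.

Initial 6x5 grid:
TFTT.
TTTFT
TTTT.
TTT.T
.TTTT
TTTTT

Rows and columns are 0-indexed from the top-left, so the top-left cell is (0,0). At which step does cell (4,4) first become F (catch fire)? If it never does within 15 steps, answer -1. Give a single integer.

Step 1: cell (4,4)='T' (+7 fires, +2 burnt)
Step 2: cell (4,4)='T' (+3 fires, +7 burnt)
Step 3: cell (4,4)='T' (+3 fires, +3 burnt)
Step 4: cell (4,4)='T' (+3 fires, +3 burnt)
Step 5: cell (4,4)='T' (+3 fires, +3 burnt)
Step 6: cell (4,4)='F' (+3 fires, +3 burnt)
  -> target ignites at step 6
Step 7: cell (4,4)='.' (+2 fires, +3 burnt)
Step 8: cell (4,4)='.' (+0 fires, +2 burnt)
  fire out at step 8

6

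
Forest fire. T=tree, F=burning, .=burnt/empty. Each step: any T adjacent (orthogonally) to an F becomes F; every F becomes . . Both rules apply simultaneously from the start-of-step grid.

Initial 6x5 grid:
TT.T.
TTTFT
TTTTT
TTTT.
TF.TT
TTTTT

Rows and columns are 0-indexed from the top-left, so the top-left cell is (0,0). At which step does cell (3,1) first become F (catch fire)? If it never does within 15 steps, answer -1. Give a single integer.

Step 1: cell (3,1)='F' (+7 fires, +2 burnt)
  -> target ignites at step 1
Step 2: cell (3,1)='.' (+9 fires, +7 burnt)
Step 3: cell (3,1)='.' (+5 fires, +9 burnt)
Step 4: cell (3,1)='.' (+3 fires, +5 burnt)
Step 5: cell (3,1)='.' (+0 fires, +3 burnt)
  fire out at step 5

1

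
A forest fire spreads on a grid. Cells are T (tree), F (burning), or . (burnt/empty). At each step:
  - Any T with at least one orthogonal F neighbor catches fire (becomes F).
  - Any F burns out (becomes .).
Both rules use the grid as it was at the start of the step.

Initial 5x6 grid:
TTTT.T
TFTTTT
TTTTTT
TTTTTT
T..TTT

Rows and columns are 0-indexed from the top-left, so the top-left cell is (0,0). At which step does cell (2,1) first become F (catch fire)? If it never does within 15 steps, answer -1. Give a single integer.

Step 1: cell (2,1)='F' (+4 fires, +1 burnt)
  -> target ignites at step 1
Step 2: cell (2,1)='.' (+6 fires, +4 burnt)
Step 3: cell (2,1)='.' (+5 fires, +6 burnt)
Step 4: cell (2,1)='.' (+4 fires, +5 burnt)
Step 5: cell (2,1)='.' (+4 fires, +4 burnt)
Step 6: cell (2,1)='.' (+2 fires, +4 burnt)
Step 7: cell (2,1)='.' (+1 fires, +2 burnt)
Step 8: cell (2,1)='.' (+0 fires, +1 burnt)
  fire out at step 8

1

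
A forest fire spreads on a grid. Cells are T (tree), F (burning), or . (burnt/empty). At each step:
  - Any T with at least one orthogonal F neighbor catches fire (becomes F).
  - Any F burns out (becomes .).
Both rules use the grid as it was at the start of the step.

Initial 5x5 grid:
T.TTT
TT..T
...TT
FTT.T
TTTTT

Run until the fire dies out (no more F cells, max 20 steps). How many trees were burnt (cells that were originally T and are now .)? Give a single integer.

Answer: 14

Derivation:
Step 1: +2 fires, +1 burnt (F count now 2)
Step 2: +2 fires, +2 burnt (F count now 2)
Step 3: +1 fires, +2 burnt (F count now 1)
Step 4: +1 fires, +1 burnt (F count now 1)
Step 5: +1 fires, +1 burnt (F count now 1)
Step 6: +1 fires, +1 burnt (F count now 1)
Step 7: +1 fires, +1 burnt (F count now 1)
Step 8: +2 fires, +1 burnt (F count now 2)
Step 9: +1 fires, +2 burnt (F count now 1)
Step 10: +1 fires, +1 burnt (F count now 1)
Step 11: +1 fires, +1 burnt (F count now 1)
Step 12: +0 fires, +1 burnt (F count now 0)
Fire out after step 12
Initially T: 17, now '.': 22
Total burnt (originally-T cells now '.'): 14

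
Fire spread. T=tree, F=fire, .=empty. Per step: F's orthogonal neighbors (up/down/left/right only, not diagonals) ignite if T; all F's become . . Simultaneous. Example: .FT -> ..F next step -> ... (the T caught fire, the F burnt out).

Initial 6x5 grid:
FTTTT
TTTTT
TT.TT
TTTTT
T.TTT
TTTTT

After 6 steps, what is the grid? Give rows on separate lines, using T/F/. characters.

Step 1: 2 trees catch fire, 1 burn out
  .FTTT
  FTTTT
  TT.TT
  TTTTT
  T.TTT
  TTTTT
Step 2: 3 trees catch fire, 2 burn out
  ..FTT
  .FTTT
  FT.TT
  TTTTT
  T.TTT
  TTTTT
Step 3: 4 trees catch fire, 3 burn out
  ...FT
  ..FTT
  .F.TT
  FTTTT
  T.TTT
  TTTTT
Step 4: 4 trees catch fire, 4 burn out
  ....F
  ...FT
  ...TT
  .FTTT
  F.TTT
  TTTTT
Step 5: 4 trees catch fire, 4 burn out
  .....
  ....F
  ...FT
  ..FTT
  ..TTT
  FTTTT
Step 6: 4 trees catch fire, 4 burn out
  .....
  .....
  ....F
  ...FT
  ..FTT
  .FTTT

.....
.....
....F
...FT
..FTT
.FTTT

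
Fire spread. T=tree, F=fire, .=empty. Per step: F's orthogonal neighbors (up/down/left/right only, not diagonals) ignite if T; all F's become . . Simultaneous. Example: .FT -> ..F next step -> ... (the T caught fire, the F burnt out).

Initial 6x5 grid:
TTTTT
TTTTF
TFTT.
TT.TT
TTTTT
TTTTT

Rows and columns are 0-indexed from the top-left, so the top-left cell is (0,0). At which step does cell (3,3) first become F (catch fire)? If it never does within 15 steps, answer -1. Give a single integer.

Step 1: cell (3,3)='T' (+6 fires, +2 burnt)
Step 2: cell (3,3)='T' (+7 fires, +6 burnt)
Step 3: cell (3,3)='F' (+6 fires, +7 burnt)
  -> target ignites at step 3
Step 4: cell (3,3)='.' (+4 fires, +6 burnt)
Step 5: cell (3,3)='.' (+2 fires, +4 burnt)
Step 6: cell (3,3)='.' (+1 fires, +2 burnt)
Step 7: cell (3,3)='.' (+0 fires, +1 burnt)
  fire out at step 7

3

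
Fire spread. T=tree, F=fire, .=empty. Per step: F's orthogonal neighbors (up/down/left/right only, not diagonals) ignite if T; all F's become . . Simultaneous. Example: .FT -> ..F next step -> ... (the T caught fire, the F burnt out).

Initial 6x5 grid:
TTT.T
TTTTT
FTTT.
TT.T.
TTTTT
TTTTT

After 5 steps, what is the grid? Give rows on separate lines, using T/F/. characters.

Step 1: 3 trees catch fire, 1 burn out
  TTT.T
  FTTTT
  .FTT.
  FT.T.
  TTTTT
  TTTTT
Step 2: 5 trees catch fire, 3 burn out
  FTT.T
  .FTTT
  ..FT.
  .F.T.
  FTTTT
  TTTTT
Step 3: 5 trees catch fire, 5 burn out
  .FT.T
  ..FTT
  ...F.
  ...T.
  .FTTT
  FTTTT
Step 4: 5 trees catch fire, 5 burn out
  ..F.T
  ...FT
  .....
  ...F.
  ..FTT
  .FTTT
Step 5: 3 trees catch fire, 5 burn out
  ....T
  ....F
  .....
  .....
  ...FT
  ..FTT

....T
....F
.....
.....
...FT
..FTT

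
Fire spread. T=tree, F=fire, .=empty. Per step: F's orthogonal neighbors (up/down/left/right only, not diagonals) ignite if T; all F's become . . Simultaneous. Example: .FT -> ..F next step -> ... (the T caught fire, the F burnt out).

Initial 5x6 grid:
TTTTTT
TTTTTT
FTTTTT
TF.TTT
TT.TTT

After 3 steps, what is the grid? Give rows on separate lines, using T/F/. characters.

Step 1: 4 trees catch fire, 2 burn out
  TTTTTT
  FTTTTT
  .FTTTT
  F..TTT
  TF.TTT
Step 2: 4 trees catch fire, 4 burn out
  FTTTTT
  .FTTTT
  ..FTTT
  ...TTT
  F..TTT
Step 3: 3 trees catch fire, 4 burn out
  .FTTTT
  ..FTTT
  ...FTT
  ...TTT
  ...TTT

.FTTTT
..FTTT
...FTT
...TTT
...TTT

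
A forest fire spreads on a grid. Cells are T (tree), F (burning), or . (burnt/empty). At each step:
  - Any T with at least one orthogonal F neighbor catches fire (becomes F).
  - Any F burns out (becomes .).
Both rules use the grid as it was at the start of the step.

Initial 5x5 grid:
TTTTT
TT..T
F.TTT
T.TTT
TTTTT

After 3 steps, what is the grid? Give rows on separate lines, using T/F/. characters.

Step 1: 2 trees catch fire, 1 burn out
  TTTTT
  FT..T
  ..TTT
  F.TTT
  TTTTT
Step 2: 3 trees catch fire, 2 burn out
  FTTTT
  .F..T
  ..TTT
  ..TTT
  FTTTT
Step 3: 2 trees catch fire, 3 burn out
  .FTTT
  ....T
  ..TTT
  ..TTT
  .FTTT

.FTTT
....T
..TTT
..TTT
.FTTT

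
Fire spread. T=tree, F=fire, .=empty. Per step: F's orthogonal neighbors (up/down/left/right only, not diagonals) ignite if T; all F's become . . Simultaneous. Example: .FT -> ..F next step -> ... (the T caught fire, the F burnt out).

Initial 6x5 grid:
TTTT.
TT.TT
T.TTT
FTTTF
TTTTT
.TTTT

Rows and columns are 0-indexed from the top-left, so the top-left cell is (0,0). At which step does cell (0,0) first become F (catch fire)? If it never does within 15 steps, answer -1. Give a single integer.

Step 1: cell (0,0)='T' (+6 fires, +2 burnt)
Step 2: cell (0,0)='T' (+7 fires, +6 burnt)
Step 3: cell (0,0)='F' (+7 fires, +7 burnt)
  -> target ignites at step 3
Step 4: cell (0,0)='.' (+3 fires, +7 burnt)
Step 5: cell (0,0)='.' (+1 fires, +3 burnt)
Step 6: cell (0,0)='.' (+0 fires, +1 burnt)
  fire out at step 6

3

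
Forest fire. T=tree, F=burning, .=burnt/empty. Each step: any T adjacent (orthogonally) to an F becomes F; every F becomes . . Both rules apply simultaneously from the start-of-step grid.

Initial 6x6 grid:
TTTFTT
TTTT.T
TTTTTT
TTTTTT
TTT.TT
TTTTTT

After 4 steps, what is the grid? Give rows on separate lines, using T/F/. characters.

Step 1: 3 trees catch fire, 1 burn out
  TTF.FT
  TTTF.T
  TTTTTT
  TTTTTT
  TTT.TT
  TTTTTT
Step 2: 4 trees catch fire, 3 burn out
  TF...F
  TTF..T
  TTTFTT
  TTTTTT
  TTT.TT
  TTTTTT
Step 3: 6 trees catch fire, 4 burn out
  F.....
  TF...F
  TTF.FT
  TTTFTT
  TTT.TT
  TTTTTT
Step 4: 5 trees catch fire, 6 burn out
  ......
  F.....
  TF...F
  TTF.FT
  TTT.TT
  TTTTTT

......
F.....
TF...F
TTF.FT
TTT.TT
TTTTTT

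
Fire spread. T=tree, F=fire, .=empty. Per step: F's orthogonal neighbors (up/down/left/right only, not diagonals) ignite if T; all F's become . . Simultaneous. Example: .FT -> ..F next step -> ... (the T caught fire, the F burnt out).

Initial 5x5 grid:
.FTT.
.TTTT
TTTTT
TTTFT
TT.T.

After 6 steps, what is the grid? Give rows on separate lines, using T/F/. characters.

Step 1: 6 trees catch fire, 2 burn out
  ..FT.
  .FTTT
  TTTFT
  TTF.F
  TT.F.
Step 2: 7 trees catch fire, 6 burn out
  ...F.
  ..FFT
  TFF.F
  TF...
  TT...
Step 3: 4 trees catch fire, 7 burn out
  .....
  ....F
  F....
  F....
  TF...
Step 4: 1 trees catch fire, 4 burn out
  .....
  .....
  .....
  .....
  F....
Step 5: 0 trees catch fire, 1 burn out
  .....
  .....
  .....
  .....
  .....
Step 6: 0 trees catch fire, 0 burn out
  .....
  .....
  .....
  .....
  .....

.....
.....
.....
.....
.....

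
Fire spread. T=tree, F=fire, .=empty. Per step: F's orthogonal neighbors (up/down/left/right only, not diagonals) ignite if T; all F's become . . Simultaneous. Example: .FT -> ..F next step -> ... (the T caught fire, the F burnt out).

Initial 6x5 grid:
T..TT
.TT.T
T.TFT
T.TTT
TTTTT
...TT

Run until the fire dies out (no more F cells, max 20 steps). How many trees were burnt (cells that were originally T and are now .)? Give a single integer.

Step 1: +3 fires, +1 burnt (F count now 3)
Step 2: +5 fires, +3 burnt (F count now 5)
Step 3: +5 fires, +5 burnt (F count now 5)
Step 4: +3 fires, +5 burnt (F count now 3)
Step 5: +1 fires, +3 burnt (F count now 1)
Step 6: +1 fires, +1 burnt (F count now 1)
Step 7: +1 fires, +1 burnt (F count now 1)
Step 8: +0 fires, +1 burnt (F count now 0)
Fire out after step 8
Initially T: 20, now '.': 29
Total burnt (originally-T cells now '.'): 19

Answer: 19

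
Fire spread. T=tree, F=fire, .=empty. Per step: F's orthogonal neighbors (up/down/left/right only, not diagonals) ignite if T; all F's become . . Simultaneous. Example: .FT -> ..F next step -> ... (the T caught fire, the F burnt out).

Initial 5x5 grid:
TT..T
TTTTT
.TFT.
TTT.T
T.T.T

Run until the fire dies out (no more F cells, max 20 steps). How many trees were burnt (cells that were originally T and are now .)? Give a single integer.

Step 1: +4 fires, +1 burnt (F count now 4)
Step 2: +4 fires, +4 burnt (F count now 4)
Step 3: +4 fires, +4 burnt (F count now 4)
Step 4: +3 fires, +4 burnt (F count now 3)
Step 5: +0 fires, +3 burnt (F count now 0)
Fire out after step 5
Initially T: 17, now '.': 23
Total burnt (originally-T cells now '.'): 15

Answer: 15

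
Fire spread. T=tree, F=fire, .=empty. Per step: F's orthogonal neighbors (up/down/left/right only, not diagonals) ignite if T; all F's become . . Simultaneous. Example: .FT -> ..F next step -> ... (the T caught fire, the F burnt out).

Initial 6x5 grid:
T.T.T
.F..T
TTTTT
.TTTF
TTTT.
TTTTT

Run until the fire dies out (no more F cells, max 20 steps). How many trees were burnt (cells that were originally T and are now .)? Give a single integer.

Step 1: +3 fires, +2 burnt (F count now 3)
Step 2: +7 fires, +3 burnt (F count now 7)
Step 3: +4 fires, +7 burnt (F count now 4)
Step 4: +4 fires, +4 burnt (F count now 4)
Step 5: +1 fires, +4 burnt (F count now 1)
Step 6: +0 fires, +1 burnt (F count now 0)
Fire out after step 6
Initially T: 21, now '.': 28
Total burnt (originally-T cells now '.'): 19

Answer: 19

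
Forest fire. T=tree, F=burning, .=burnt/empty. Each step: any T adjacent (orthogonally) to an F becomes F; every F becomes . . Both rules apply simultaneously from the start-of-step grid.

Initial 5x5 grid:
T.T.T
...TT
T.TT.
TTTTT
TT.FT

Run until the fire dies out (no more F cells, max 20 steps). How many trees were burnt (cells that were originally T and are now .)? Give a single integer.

Step 1: +2 fires, +1 burnt (F count now 2)
Step 2: +3 fires, +2 burnt (F count now 3)
Step 3: +3 fires, +3 burnt (F count now 3)
Step 4: +3 fires, +3 burnt (F count now 3)
Step 5: +3 fires, +3 burnt (F count now 3)
Step 6: +0 fires, +3 burnt (F count now 0)
Fire out after step 6
Initially T: 16, now '.': 23
Total burnt (originally-T cells now '.'): 14

Answer: 14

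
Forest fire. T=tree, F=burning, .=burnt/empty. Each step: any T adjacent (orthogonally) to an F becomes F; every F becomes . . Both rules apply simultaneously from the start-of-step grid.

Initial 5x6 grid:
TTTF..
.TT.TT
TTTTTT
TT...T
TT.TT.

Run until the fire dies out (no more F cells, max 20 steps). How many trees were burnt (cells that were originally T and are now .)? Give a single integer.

Step 1: +1 fires, +1 burnt (F count now 1)
Step 2: +2 fires, +1 burnt (F count now 2)
Step 3: +3 fires, +2 burnt (F count now 3)
Step 4: +2 fires, +3 burnt (F count now 2)
Step 5: +3 fires, +2 burnt (F count now 3)
Step 6: +4 fires, +3 burnt (F count now 4)
Step 7: +3 fires, +4 burnt (F count now 3)
Step 8: +0 fires, +3 burnt (F count now 0)
Fire out after step 8
Initially T: 20, now '.': 28
Total burnt (originally-T cells now '.'): 18

Answer: 18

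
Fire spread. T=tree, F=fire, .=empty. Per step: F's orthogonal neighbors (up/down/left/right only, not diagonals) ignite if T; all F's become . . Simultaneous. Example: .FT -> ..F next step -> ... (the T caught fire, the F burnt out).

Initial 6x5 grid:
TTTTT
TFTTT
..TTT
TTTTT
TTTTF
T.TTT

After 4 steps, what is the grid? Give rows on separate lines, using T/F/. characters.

Step 1: 6 trees catch fire, 2 burn out
  TFTTT
  F.FTT
  ..TTT
  TTTTF
  TTTF.
  T.TTF
Step 2: 8 trees catch fire, 6 burn out
  F.FTT
  ...FT
  ..FTF
  TTTF.
  TTF..
  T.TF.
Step 3: 6 trees catch fire, 8 burn out
  ...FT
  ....F
  ...F.
  TTF..
  TF...
  T.F..
Step 4: 3 trees catch fire, 6 burn out
  ....F
  .....
  .....
  TF...
  F....
  T....

....F
.....
.....
TF...
F....
T....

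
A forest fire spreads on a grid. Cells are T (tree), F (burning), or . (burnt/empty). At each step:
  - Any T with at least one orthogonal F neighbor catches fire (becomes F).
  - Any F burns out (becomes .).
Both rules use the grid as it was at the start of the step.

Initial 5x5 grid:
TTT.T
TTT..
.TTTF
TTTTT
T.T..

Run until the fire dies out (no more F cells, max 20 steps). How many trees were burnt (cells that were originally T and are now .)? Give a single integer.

Step 1: +2 fires, +1 burnt (F count now 2)
Step 2: +2 fires, +2 burnt (F count now 2)
Step 3: +3 fires, +2 burnt (F count now 3)
Step 4: +4 fires, +3 burnt (F count now 4)
Step 5: +3 fires, +4 burnt (F count now 3)
Step 6: +2 fires, +3 burnt (F count now 2)
Step 7: +0 fires, +2 burnt (F count now 0)
Fire out after step 7
Initially T: 17, now '.': 24
Total burnt (originally-T cells now '.'): 16

Answer: 16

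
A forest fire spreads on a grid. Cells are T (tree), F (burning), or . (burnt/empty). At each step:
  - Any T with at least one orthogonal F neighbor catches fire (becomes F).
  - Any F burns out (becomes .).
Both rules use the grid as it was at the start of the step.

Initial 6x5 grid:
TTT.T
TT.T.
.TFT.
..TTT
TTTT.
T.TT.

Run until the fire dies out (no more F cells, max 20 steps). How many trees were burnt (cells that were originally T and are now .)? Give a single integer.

Answer: 18

Derivation:
Step 1: +3 fires, +1 burnt (F count now 3)
Step 2: +4 fires, +3 burnt (F count now 4)
Step 3: +6 fires, +4 burnt (F count now 6)
Step 4: +4 fires, +6 burnt (F count now 4)
Step 5: +1 fires, +4 burnt (F count now 1)
Step 6: +0 fires, +1 burnt (F count now 0)
Fire out after step 6
Initially T: 19, now '.': 29
Total burnt (originally-T cells now '.'): 18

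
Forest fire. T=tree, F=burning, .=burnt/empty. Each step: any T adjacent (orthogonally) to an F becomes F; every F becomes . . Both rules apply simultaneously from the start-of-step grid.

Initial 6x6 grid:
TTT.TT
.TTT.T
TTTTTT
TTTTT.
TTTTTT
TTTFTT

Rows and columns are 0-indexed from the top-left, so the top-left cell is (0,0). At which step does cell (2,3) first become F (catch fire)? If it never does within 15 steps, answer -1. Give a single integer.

Step 1: cell (2,3)='T' (+3 fires, +1 burnt)
Step 2: cell (2,3)='T' (+5 fires, +3 burnt)
Step 3: cell (2,3)='F' (+6 fires, +5 burnt)
  -> target ignites at step 3
Step 4: cell (2,3)='.' (+5 fires, +6 burnt)
Step 5: cell (2,3)='.' (+4 fires, +5 burnt)
Step 6: cell (2,3)='.' (+4 fires, +4 burnt)
Step 7: cell (2,3)='.' (+2 fires, +4 burnt)
Step 8: cell (2,3)='.' (+2 fires, +2 burnt)
Step 9: cell (2,3)='.' (+0 fires, +2 burnt)
  fire out at step 9

3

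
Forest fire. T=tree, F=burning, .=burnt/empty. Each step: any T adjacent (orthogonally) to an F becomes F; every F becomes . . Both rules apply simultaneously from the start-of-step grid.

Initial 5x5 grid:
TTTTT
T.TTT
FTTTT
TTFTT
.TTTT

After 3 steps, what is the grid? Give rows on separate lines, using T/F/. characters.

Step 1: 7 trees catch fire, 2 burn out
  TTTTT
  F.TTT
  .FFTT
  FF.FT
  .TFTT
Step 2: 6 trees catch fire, 7 burn out
  FTTTT
  ..FTT
  ...FT
  ....F
  .F.FT
Step 3: 5 trees catch fire, 6 burn out
  .FFTT
  ...FT
  ....F
  .....
  ....F

.FFTT
...FT
....F
.....
....F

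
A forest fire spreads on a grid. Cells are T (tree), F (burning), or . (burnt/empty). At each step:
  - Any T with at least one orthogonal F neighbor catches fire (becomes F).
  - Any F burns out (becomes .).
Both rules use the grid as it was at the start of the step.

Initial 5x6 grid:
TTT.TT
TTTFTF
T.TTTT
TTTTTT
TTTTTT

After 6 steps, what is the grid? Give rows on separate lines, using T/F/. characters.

Step 1: 5 trees catch fire, 2 burn out
  TTT.TF
  TTF.F.
  T.TFTF
  TTTTTT
  TTTTTT
Step 2: 7 trees catch fire, 5 burn out
  TTF.F.
  TF....
  T.F.F.
  TTTFTF
  TTTTTT
Step 3: 6 trees catch fire, 7 burn out
  TF....
  F.....
  T.....
  TTF.F.
  TTTFTF
Step 4: 5 trees catch fire, 6 burn out
  F.....
  ......
  F.....
  TF....
  TTF.F.
Step 5: 2 trees catch fire, 5 burn out
  ......
  ......
  ......
  F.....
  TF....
Step 6: 1 trees catch fire, 2 burn out
  ......
  ......
  ......
  ......
  F.....

......
......
......
......
F.....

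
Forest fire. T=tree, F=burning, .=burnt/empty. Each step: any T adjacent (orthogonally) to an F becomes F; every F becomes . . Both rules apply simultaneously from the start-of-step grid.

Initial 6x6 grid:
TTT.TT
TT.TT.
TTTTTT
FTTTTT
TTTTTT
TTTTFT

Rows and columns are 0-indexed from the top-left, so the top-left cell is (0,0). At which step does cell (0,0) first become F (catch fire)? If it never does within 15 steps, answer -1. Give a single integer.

Step 1: cell (0,0)='T' (+6 fires, +2 burnt)
Step 2: cell (0,0)='T' (+9 fires, +6 burnt)
Step 3: cell (0,0)='F' (+8 fires, +9 burnt)
  -> target ignites at step 3
Step 4: cell (0,0)='.' (+4 fires, +8 burnt)
Step 5: cell (0,0)='.' (+3 fires, +4 burnt)
Step 6: cell (0,0)='.' (+1 fires, +3 burnt)
Step 7: cell (0,0)='.' (+0 fires, +1 burnt)
  fire out at step 7

3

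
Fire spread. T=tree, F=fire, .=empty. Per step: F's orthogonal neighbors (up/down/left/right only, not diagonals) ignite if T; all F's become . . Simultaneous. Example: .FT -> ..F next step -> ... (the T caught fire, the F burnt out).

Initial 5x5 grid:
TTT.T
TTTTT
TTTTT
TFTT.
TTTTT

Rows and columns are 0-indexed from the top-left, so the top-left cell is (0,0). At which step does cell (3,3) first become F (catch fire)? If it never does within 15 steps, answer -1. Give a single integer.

Step 1: cell (3,3)='T' (+4 fires, +1 burnt)
Step 2: cell (3,3)='F' (+6 fires, +4 burnt)
  -> target ignites at step 2
Step 3: cell (3,3)='.' (+5 fires, +6 burnt)
Step 4: cell (3,3)='.' (+5 fires, +5 burnt)
Step 5: cell (3,3)='.' (+1 fires, +5 burnt)
Step 6: cell (3,3)='.' (+1 fires, +1 burnt)
Step 7: cell (3,3)='.' (+0 fires, +1 burnt)
  fire out at step 7

2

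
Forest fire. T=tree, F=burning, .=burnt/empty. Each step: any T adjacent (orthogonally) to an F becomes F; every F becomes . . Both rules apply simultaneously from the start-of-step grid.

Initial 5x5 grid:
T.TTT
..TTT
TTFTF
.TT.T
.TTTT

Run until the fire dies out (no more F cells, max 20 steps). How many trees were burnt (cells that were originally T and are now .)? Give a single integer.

Step 1: +6 fires, +2 burnt (F count now 6)
Step 2: +7 fires, +6 burnt (F count now 7)
Step 3: +3 fires, +7 burnt (F count now 3)
Step 4: +0 fires, +3 burnt (F count now 0)
Fire out after step 4
Initially T: 17, now '.': 24
Total burnt (originally-T cells now '.'): 16

Answer: 16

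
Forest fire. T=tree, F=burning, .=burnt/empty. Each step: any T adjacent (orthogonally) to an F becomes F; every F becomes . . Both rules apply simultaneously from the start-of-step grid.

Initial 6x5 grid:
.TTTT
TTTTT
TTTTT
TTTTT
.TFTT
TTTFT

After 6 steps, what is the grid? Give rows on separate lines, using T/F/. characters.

Step 1: 5 trees catch fire, 2 burn out
  .TTTT
  TTTTT
  TTTTT
  TTFTT
  .F.FT
  TTF.F
Step 2: 5 trees catch fire, 5 burn out
  .TTTT
  TTTTT
  TTFTT
  TF.FT
  ....F
  TF...
Step 3: 6 trees catch fire, 5 burn out
  .TTTT
  TTFTT
  TF.FT
  F...F
  .....
  F....
Step 4: 5 trees catch fire, 6 burn out
  .TFTT
  TF.FT
  F...F
  .....
  .....
  .....
Step 5: 4 trees catch fire, 5 burn out
  .F.FT
  F...F
  .....
  .....
  .....
  .....
Step 6: 1 trees catch fire, 4 burn out
  ....F
  .....
  .....
  .....
  .....
  .....

....F
.....
.....
.....
.....
.....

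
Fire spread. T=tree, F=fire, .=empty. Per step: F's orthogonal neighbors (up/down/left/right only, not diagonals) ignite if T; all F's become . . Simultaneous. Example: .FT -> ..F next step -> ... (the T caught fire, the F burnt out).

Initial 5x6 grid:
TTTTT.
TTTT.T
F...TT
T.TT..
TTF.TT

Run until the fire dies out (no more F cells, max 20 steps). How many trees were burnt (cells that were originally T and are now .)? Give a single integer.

Answer: 14

Derivation:
Step 1: +4 fires, +2 burnt (F count now 4)
Step 2: +4 fires, +4 burnt (F count now 4)
Step 3: +2 fires, +4 burnt (F count now 2)
Step 4: +2 fires, +2 burnt (F count now 2)
Step 5: +1 fires, +2 burnt (F count now 1)
Step 6: +1 fires, +1 burnt (F count now 1)
Step 7: +0 fires, +1 burnt (F count now 0)
Fire out after step 7
Initially T: 19, now '.': 25
Total burnt (originally-T cells now '.'): 14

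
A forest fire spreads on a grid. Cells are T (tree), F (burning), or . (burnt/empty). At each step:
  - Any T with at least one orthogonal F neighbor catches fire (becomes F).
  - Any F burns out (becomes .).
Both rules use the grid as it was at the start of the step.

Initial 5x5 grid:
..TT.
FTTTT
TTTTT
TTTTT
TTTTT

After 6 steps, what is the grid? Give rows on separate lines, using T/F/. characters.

Step 1: 2 trees catch fire, 1 burn out
  ..TT.
  .FTTT
  FTTTT
  TTTTT
  TTTTT
Step 2: 3 trees catch fire, 2 burn out
  ..TT.
  ..FTT
  .FTTT
  FTTTT
  TTTTT
Step 3: 5 trees catch fire, 3 burn out
  ..FT.
  ...FT
  ..FTT
  .FTTT
  FTTTT
Step 4: 5 trees catch fire, 5 burn out
  ...F.
  ....F
  ...FT
  ..FTT
  .FTTT
Step 5: 3 trees catch fire, 5 burn out
  .....
  .....
  ....F
  ...FT
  ..FTT
Step 6: 2 trees catch fire, 3 burn out
  .....
  .....
  .....
  ....F
  ...FT

.....
.....
.....
....F
...FT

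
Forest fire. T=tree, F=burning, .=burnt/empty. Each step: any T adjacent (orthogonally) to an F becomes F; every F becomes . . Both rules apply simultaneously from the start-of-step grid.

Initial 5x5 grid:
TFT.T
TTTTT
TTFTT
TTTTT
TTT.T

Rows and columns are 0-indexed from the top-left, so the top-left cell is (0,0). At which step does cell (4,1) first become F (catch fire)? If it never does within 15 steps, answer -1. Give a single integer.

Step 1: cell (4,1)='T' (+7 fires, +2 burnt)
Step 2: cell (4,1)='T' (+7 fires, +7 burnt)
Step 3: cell (4,1)='F' (+4 fires, +7 burnt)
  -> target ignites at step 3
Step 4: cell (4,1)='.' (+3 fires, +4 burnt)
Step 5: cell (4,1)='.' (+0 fires, +3 burnt)
  fire out at step 5

3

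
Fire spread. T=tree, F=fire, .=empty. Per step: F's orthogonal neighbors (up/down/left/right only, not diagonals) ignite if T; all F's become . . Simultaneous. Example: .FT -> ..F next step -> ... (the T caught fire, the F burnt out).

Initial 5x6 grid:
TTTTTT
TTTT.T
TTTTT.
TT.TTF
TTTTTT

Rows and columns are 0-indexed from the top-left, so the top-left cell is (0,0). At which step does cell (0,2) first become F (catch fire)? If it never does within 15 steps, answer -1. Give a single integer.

Step 1: cell (0,2)='T' (+2 fires, +1 burnt)
Step 2: cell (0,2)='T' (+3 fires, +2 burnt)
Step 3: cell (0,2)='T' (+2 fires, +3 burnt)
Step 4: cell (0,2)='T' (+3 fires, +2 burnt)
Step 5: cell (0,2)='T' (+4 fires, +3 burnt)
Step 6: cell (0,2)='F' (+6 fires, +4 burnt)
  -> target ignites at step 6
Step 7: cell (0,2)='.' (+4 fires, +6 burnt)
Step 8: cell (0,2)='.' (+2 fires, +4 burnt)
Step 9: cell (0,2)='.' (+0 fires, +2 burnt)
  fire out at step 9

6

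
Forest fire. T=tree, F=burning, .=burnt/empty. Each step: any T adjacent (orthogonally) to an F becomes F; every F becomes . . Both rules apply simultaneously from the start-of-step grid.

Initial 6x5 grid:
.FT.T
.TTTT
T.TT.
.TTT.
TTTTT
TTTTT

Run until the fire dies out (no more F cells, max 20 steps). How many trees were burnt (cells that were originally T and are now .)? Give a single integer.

Step 1: +2 fires, +1 burnt (F count now 2)
Step 2: +1 fires, +2 burnt (F count now 1)
Step 3: +2 fires, +1 burnt (F count now 2)
Step 4: +3 fires, +2 burnt (F count now 3)
Step 5: +4 fires, +3 burnt (F count now 4)
Step 6: +3 fires, +4 burnt (F count now 3)
Step 7: +4 fires, +3 burnt (F count now 4)
Step 8: +2 fires, +4 burnt (F count now 2)
Step 9: +0 fires, +2 burnt (F count now 0)
Fire out after step 9
Initially T: 22, now '.': 29
Total burnt (originally-T cells now '.'): 21

Answer: 21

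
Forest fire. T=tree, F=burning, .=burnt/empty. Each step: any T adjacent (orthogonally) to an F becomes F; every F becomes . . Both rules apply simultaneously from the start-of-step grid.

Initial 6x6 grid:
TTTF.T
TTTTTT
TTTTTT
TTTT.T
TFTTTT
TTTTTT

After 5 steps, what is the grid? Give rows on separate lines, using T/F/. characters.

Step 1: 6 trees catch fire, 2 burn out
  TTF..T
  TTTFTT
  TTTTTT
  TFTT.T
  F.FTTT
  TFTTTT
Step 2: 10 trees catch fire, 6 burn out
  TF...T
  TTF.FT
  TFTFTT
  F.FT.T
  ...FTT
  F.FTTT
Step 3: 9 trees catch fire, 10 burn out
  F....T
  TF...F
  F.F.FT
  ...F.T
  ....FT
  ...FTT
Step 4: 5 trees catch fire, 9 burn out
  .....F
  F.....
  .....F
  .....T
  .....F
  ....FT
Step 5: 2 trees catch fire, 5 burn out
  ......
  ......
  ......
  .....F
  ......
  .....F

......
......
......
.....F
......
.....F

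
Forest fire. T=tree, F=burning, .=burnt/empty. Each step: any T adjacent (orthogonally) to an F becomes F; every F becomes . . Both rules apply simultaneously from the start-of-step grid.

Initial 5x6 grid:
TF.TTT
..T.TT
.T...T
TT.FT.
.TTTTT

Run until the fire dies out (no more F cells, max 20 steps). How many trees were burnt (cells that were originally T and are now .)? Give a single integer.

Step 1: +3 fires, +2 burnt (F count now 3)
Step 2: +2 fires, +3 burnt (F count now 2)
Step 3: +2 fires, +2 burnt (F count now 2)
Step 4: +1 fires, +2 burnt (F count now 1)
Step 5: +2 fires, +1 burnt (F count now 2)
Step 6: +0 fires, +2 burnt (F count now 0)
Fire out after step 6
Initially T: 17, now '.': 23
Total burnt (originally-T cells now '.'): 10

Answer: 10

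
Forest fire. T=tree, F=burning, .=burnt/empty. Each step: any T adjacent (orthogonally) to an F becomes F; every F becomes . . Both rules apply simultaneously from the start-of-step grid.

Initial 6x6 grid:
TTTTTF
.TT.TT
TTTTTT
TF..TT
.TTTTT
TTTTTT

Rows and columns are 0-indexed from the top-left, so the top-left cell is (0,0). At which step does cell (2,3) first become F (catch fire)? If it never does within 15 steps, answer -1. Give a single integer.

Step 1: cell (2,3)='T' (+5 fires, +2 burnt)
Step 2: cell (2,3)='T' (+8 fires, +5 burnt)
Step 3: cell (2,3)='F' (+9 fires, +8 burnt)
  -> target ignites at step 3
Step 4: cell (2,3)='.' (+5 fires, +9 burnt)
Step 5: cell (2,3)='.' (+2 fires, +5 burnt)
Step 6: cell (2,3)='.' (+0 fires, +2 burnt)
  fire out at step 6

3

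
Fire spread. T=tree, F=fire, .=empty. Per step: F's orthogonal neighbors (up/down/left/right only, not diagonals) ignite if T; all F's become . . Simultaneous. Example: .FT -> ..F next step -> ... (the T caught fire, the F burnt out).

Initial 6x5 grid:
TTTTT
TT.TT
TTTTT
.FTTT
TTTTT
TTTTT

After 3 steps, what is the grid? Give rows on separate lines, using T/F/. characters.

Step 1: 3 trees catch fire, 1 burn out
  TTTTT
  TT.TT
  TFTTT
  ..FTT
  TFTTT
  TTTTT
Step 2: 7 trees catch fire, 3 burn out
  TTTTT
  TF.TT
  F.FTT
  ...FT
  F.FTT
  TFTTT
Step 3: 7 trees catch fire, 7 burn out
  TFTTT
  F..TT
  ...FT
  ....F
  ...FT
  F.FTT

TFTTT
F..TT
...FT
....F
...FT
F.FTT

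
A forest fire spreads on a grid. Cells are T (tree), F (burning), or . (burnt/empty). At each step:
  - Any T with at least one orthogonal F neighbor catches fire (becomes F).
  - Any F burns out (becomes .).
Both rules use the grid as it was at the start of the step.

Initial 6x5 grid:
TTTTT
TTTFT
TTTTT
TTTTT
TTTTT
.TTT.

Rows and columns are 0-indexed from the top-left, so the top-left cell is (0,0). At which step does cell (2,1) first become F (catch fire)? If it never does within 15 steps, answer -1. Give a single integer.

Step 1: cell (2,1)='T' (+4 fires, +1 burnt)
Step 2: cell (2,1)='T' (+6 fires, +4 burnt)
Step 3: cell (2,1)='F' (+6 fires, +6 burnt)
  -> target ignites at step 3
Step 4: cell (2,1)='.' (+6 fires, +6 burnt)
Step 5: cell (2,1)='.' (+3 fires, +6 burnt)
Step 6: cell (2,1)='.' (+2 fires, +3 burnt)
Step 7: cell (2,1)='.' (+0 fires, +2 burnt)
  fire out at step 7

3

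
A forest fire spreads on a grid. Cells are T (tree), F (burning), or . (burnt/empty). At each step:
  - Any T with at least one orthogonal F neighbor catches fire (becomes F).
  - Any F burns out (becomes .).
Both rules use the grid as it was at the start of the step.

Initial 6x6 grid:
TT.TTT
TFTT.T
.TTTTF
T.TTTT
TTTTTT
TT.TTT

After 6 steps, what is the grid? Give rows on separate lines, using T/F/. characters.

Step 1: 7 trees catch fire, 2 burn out
  TF.TTT
  F.FT.F
  .FTTF.
  T.TTTF
  TTTTTT
  TT.TTT
Step 2: 7 trees catch fire, 7 burn out
  F..TTF
  ...F..
  ..FF..
  T.TTF.
  TTTTTF
  TT.TTT
Step 3: 6 trees catch fire, 7 burn out
  ...FF.
  ......
  ......
  T.FF..
  TTTTF.
  TT.TTF
Step 4: 3 trees catch fire, 6 burn out
  ......
  ......
  ......
  T.....
  TTFF..
  TT.TF.
Step 5: 2 trees catch fire, 3 burn out
  ......
  ......
  ......
  T.....
  TF....
  TT.F..
Step 6: 2 trees catch fire, 2 burn out
  ......
  ......
  ......
  T.....
  F.....
  TF....

......
......
......
T.....
F.....
TF....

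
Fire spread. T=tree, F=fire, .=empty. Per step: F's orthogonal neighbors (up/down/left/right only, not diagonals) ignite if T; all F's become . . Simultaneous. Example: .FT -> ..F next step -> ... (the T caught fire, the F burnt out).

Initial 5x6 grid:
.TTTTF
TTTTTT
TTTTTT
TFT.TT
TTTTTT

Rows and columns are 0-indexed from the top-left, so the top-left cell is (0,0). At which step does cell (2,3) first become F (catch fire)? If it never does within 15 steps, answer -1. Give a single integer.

Step 1: cell (2,3)='T' (+6 fires, +2 burnt)
Step 2: cell (2,3)='T' (+8 fires, +6 burnt)
Step 3: cell (2,3)='F' (+9 fires, +8 burnt)
  -> target ignites at step 3
Step 4: cell (2,3)='.' (+3 fires, +9 burnt)
Step 5: cell (2,3)='.' (+0 fires, +3 burnt)
  fire out at step 5

3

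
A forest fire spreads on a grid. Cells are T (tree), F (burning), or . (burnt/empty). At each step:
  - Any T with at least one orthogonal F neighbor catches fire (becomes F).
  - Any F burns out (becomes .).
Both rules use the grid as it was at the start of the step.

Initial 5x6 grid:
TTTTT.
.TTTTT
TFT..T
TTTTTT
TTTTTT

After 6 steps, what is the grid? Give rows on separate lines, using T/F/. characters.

Step 1: 4 trees catch fire, 1 burn out
  TTTTT.
  .FTTTT
  F.F..T
  TFTTTT
  TTTTTT
Step 2: 5 trees catch fire, 4 burn out
  TFTTT.
  ..FTTT
  .....T
  F.FTTT
  TFTTTT
Step 3: 6 trees catch fire, 5 burn out
  F.FTT.
  ...FTT
  .....T
  ...FTT
  F.FTTT
Step 4: 4 trees catch fire, 6 burn out
  ...FT.
  ....FT
  .....T
  ....FT
  ...FTT
Step 5: 4 trees catch fire, 4 burn out
  ....F.
  .....F
  .....T
  .....F
  ....FT
Step 6: 2 trees catch fire, 4 burn out
  ......
  ......
  .....F
  ......
  .....F

......
......
.....F
......
.....F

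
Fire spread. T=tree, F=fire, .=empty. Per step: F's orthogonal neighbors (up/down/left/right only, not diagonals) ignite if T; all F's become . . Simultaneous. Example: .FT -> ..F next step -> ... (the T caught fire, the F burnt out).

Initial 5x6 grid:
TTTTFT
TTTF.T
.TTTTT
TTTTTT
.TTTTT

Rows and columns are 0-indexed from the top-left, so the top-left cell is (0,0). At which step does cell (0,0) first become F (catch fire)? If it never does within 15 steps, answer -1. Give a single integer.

Step 1: cell (0,0)='T' (+4 fires, +2 burnt)
Step 2: cell (0,0)='T' (+6 fires, +4 burnt)
Step 3: cell (0,0)='T' (+7 fires, +6 burnt)
Step 4: cell (0,0)='F' (+5 fires, +7 burnt)
  -> target ignites at step 4
Step 5: cell (0,0)='.' (+3 fires, +5 burnt)
Step 6: cell (0,0)='.' (+0 fires, +3 burnt)
  fire out at step 6

4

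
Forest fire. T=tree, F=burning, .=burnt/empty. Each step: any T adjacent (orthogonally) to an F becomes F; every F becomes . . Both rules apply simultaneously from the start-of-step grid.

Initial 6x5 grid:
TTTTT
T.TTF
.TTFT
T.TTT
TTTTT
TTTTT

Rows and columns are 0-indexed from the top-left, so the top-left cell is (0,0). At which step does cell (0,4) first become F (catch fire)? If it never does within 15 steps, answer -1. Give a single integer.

Step 1: cell (0,4)='F' (+5 fires, +2 burnt)
  -> target ignites at step 1
Step 2: cell (0,4)='.' (+6 fires, +5 burnt)
Step 3: cell (0,4)='.' (+4 fires, +6 burnt)
Step 4: cell (0,4)='.' (+4 fires, +4 burnt)
Step 5: cell (0,4)='.' (+3 fires, +4 burnt)
Step 6: cell (0,4)='.' (+3 fires, +3 burnt)
Step 7: cell (0,4)='.' (+0 fires, +3 burnt)
  fire out at step 7

1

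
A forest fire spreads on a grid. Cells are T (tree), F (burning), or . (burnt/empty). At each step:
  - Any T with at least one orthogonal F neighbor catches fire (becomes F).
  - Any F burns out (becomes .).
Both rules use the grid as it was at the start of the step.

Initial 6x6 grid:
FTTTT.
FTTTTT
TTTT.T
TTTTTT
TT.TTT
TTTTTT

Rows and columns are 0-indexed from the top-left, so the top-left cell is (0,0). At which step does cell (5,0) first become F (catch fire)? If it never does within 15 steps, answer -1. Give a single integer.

Step 1: cell (5,0)='T' (+3 fires, +2 burnt)
Step 2: cell (5,0)='T' (+4 fires, +3 burnt)
Step 3: cell (5,0)='T' (+5 fires, +4 burnt)
Step 4: cell (5,0)='F' (+6 fires, +5 burnt)
  -> target ignites at step 4
Step 5: cell (5,0)='.' (+3 fires, +6 burnt)
Step 6: cell (5,0)='.' (+4 fires, +3 burnt)
Step 7: cell (5,0)='.' (+3 fires, +4 burnt)
Step 8: cell (5,0)='.' (+2 fires, +3 burnt)
Step 9: cell (5,0)='.' (+1 fires, +2 burnt)
Step 10: cell (5,0)='.' (+0 fires, +1 burnt)
  fire out at step 10

4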